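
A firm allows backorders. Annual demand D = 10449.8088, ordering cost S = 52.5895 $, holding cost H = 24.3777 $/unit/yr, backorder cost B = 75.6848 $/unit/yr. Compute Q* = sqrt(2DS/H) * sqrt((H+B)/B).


sqrt(2DS/H) = 212.3354
sqrt((H+B)/B) = 1.1498
Q* = 212.3354 * 1.1498 = 244.1483

244.1483 units


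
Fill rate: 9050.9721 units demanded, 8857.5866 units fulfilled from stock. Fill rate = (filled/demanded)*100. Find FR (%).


FR = 8857.5866 / 9050.9721 * 100 = 97.8634

97.8634%


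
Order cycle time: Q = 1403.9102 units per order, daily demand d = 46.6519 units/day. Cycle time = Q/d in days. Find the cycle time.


Cycle = 1403.9102 / 46.6519 = 30.0933

30.0933 days


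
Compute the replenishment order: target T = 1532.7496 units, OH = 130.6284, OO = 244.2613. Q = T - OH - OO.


Inventory position = OH + OO = 130.6284 + 244.2613 = 374.8897
Q = 1532.7496 - 374.8897 = 1157.8599

1157.8599 units


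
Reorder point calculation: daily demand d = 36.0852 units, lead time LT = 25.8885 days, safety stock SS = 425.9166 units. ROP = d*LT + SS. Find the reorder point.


d*LT = 36.0852 * 25.8885 = 934.1917
ROP = 934.1917 + 425.9166 = 1360.1083

1360.1083 units


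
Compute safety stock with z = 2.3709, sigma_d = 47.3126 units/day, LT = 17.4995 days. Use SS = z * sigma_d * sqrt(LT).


sqrt(LT) = sqrt(17.4995) = 4.1832
SS = 2.3709 * 47.3126 * 4.1832 = 469.2485

469.2485 units


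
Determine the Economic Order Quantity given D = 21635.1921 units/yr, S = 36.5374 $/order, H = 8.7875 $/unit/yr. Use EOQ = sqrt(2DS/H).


2*D*S = 2 * 21635.1921 * 36.5374 = 1580987.3357
2*D*S/H = 179913.2103
EOQ = sqrt(179913.2103) = 424.1618

424.1618 units


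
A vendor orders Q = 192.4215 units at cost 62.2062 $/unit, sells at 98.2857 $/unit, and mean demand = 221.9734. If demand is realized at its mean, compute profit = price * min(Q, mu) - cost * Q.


Sales at mu = min(192.4215, 221.9734) = 192.4215
Revenue = 98.2857 * 192.4215 = 18912.2818
Total cost = 62.2062 * 192.4215 = 11969.8103
Profit = 18912.2818 - 11969.8103 = 6942.4715

6942.4715 $


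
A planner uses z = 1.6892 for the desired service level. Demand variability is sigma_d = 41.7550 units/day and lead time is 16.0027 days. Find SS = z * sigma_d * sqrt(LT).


sqrt(LT) = sqrt(16.0027) = 4.0003
SS = 1.6892 * 41.7550 * 4.0003 = 282.1540

282.1540 units


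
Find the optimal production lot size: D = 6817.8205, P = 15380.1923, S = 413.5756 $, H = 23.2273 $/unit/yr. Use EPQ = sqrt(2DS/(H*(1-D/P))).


1 - D/P = 1 - 0.4433 = 0.5567
H*(1-D/P) = 12.9310
2DS = 5639368.4080
EPQ = sqrt(436113.3902) = 660.3888

660.3888 units


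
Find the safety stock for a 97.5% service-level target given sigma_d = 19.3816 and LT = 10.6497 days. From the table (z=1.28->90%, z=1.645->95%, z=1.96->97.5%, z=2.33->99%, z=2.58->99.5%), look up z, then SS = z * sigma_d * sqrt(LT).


From the table, SL = 97.5% corresponds to z = 1.96
sqrt(LT) = sqrt(10.6497) = 3.2634
SS = 1.96 * 19.3816 * 3.2634 = 123.9694

123.9694 units


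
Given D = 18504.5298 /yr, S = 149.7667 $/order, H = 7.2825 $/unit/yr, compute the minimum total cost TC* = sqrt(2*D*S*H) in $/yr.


2*D*S*H = 40364892.8200
TC* = sqrt(40364892.8200) = 6353.3371

6353.3371 $/yr


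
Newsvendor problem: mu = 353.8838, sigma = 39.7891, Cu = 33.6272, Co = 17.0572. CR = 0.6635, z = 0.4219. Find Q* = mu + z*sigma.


CR = Cu/(Cu+Co) = 33.6272/(33.6272+17.0572) = 0.6635
z = 0.4219
Q* = 353.8838 + 0.4219 * 39.7891 = 370.6708

370.6708 units


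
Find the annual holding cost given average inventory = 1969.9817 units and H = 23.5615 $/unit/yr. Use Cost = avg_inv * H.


Cost = 1969.9817 * 23.5615 = 46415.7238

46415.7238 $/yr


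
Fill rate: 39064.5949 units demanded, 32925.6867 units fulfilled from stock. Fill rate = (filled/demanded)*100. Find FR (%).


FR = 32925.6867 / 39064.5949 * 100 = 84.2852

84.2852%


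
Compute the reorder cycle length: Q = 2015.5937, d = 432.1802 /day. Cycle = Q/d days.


Cycle = 2015.5937 / 432.1802 = 4.6638

4.6638 days


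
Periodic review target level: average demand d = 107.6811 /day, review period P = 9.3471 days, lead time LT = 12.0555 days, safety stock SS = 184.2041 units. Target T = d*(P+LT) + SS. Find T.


P + LT = 21.4026
d*(P+LT) = 107.6811 * 21.4026 = 2304.6555
T = 2304.6555 + 184.2041 = 2488.8596

2488.8596 units


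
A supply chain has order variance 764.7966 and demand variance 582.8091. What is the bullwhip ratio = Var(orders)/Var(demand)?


BW = 764.7966 / 582.8091 = 1.3123

1.3123


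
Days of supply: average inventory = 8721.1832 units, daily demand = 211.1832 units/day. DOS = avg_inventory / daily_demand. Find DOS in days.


DOS = 8721.1832 / 211.1832 = 41.2968

41.2968 days


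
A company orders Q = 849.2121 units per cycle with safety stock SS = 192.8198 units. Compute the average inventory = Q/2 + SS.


Q/2 = 424.6060
Avg = 424.6060 + 192.8198 = 617.4258

617.4258 units


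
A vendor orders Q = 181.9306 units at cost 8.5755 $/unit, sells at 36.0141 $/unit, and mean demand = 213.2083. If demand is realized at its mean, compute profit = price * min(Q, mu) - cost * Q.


Sales at mu = min(181.9306, 213.2083) = 181.9306
Revenue = 36.0141 * 181.9306 = 6552.0668
Total cost = 8.5755 * 181.9306 = 1560.1459
Profit = 6552.0668 - 1560.1459 = 4991.9210

4991.9210 $


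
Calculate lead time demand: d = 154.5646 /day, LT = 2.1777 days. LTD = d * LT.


LTD = 154.5646 * 2.1777 = 336.5953

336.5953 units


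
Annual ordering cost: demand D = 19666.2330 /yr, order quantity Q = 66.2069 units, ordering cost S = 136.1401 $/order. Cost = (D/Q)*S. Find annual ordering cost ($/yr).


Number of orders = D/Q = 297.0420
Cost = 297.0420 * 136.1401 = 40439.3338

40439.3338 $/yr


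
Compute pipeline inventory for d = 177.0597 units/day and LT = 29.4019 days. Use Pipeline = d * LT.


Pipeline = 177.0597 * 29.4019 = 5205.8916

5205.8916 units


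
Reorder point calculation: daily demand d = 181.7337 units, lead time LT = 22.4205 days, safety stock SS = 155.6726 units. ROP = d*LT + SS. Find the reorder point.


d*LT = 181.7337 * 22.4205 = 4074.5604
ROP = 4074.5604 + 155.6726 = 4230.2330

4230.2330 units


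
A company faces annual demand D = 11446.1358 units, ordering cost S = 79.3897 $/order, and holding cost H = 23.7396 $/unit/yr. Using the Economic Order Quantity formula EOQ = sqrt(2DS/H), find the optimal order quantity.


2*D*S = 2 * 11446.1358 * 79.3897 = 1817410.5746
2*D*S/H = 76556.0740
EOQ = sqrt(76556.0740) = 276.6877

276.6877 units


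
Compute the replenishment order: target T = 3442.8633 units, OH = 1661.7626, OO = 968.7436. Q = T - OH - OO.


Inventory position = OH + OO = 1661.7626 + 968.7436 = 2630.5062
Q = 3442.8633 - 2630.5062 = 812.3571

812.3571 units


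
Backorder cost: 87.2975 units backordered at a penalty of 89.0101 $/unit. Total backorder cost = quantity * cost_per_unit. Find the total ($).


Total = 87.2975 * 89.0101 = 7770.3592

7770.3592 $


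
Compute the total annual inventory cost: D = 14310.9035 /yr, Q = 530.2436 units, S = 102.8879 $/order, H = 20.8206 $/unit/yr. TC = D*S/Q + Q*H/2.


Ordering cost = D*S/Q = 2776.8724
Holding cost = Q*H/2 = 5519.9949
TC = 2776.8724 + 5519.9949 = 8296.8673

8296.8673 $/yr


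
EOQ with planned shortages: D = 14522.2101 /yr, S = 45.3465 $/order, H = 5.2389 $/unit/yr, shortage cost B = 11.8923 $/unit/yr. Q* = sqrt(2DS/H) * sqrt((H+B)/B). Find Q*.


sqrt(2DS/H) = 501.3987
sqrt((H+B)/B) = 1.2002
Q* = 501.3987 * 1.2002 = 601.7889

601.7889 units


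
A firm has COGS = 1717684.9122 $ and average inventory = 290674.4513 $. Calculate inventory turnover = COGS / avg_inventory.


Turnover = 1717684.9122 / 290674.4513 = 5.9093

5.9093


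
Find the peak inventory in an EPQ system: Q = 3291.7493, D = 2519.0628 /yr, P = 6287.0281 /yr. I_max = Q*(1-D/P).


D/P = 0.4007
1 - D/P = 0.5993
I_max = 3291.7493 * 0.5993 = 1972.8236

1972.8236 units


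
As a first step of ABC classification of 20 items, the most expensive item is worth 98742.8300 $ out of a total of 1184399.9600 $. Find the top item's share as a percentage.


Top item = 98742.8300
Total = 1184399.9600
Percentage = 98742.8300 / 1184399.9600 * 100 = 8.3369

8.3369%


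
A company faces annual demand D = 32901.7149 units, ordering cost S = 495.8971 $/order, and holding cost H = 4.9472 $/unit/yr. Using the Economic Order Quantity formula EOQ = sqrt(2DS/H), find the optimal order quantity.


2*D*S = 2 * 32901.7149 * 495.8971 = 32631730.0079
2*D*S/H = 6595999.7590
EOQ = sqrt(6595999.7590) = 2568.2679

2568.2679 units


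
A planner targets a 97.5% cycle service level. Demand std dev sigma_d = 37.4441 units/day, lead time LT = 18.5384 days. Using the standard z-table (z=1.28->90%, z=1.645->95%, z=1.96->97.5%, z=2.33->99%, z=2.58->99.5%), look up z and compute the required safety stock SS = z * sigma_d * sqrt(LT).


From the table, SL = 97.5% corresponds to z = 1.96
sqrt(LT) = sqrt(18.5384) = 4.3056
SS = 1.96 * 37.4441 * 4.3056 = 315.9916

315.9916 units


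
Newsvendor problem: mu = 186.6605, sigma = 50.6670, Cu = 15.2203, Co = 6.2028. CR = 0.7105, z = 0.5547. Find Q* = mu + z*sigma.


CR = Cu/(Cu+Co) = 15.2203/(15.2203+6.2028) = 0.7105
z = 0.5547
Q* = 186.6605 + 0.5547 * 50.6670 = 214.7655

214.7655 units


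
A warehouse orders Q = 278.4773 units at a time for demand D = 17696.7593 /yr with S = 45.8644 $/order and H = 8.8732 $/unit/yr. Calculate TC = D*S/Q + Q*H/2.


Ordering cost = D*S/Q = 2914.6047
Holding cost = Q*H/2 = 1235.4924
TC = 2914.6047 + 1235.4924 = 4150.0971

4150.0971 $/yr


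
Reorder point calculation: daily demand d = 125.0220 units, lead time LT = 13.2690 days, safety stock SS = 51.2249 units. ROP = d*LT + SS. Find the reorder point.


d*LT = 125.0220 * 13.2690 = 1658.9169
ROP = 1658.9169 + 51.2249 = 1710.1418

1710.1418 units


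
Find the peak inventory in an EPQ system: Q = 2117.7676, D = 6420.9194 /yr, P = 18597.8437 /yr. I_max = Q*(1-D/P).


D/P = 0.3453
1 - D/P = 0.6547
I_max = 2117.7676 * 0.6547 = 1386.6068

1386.6068 units


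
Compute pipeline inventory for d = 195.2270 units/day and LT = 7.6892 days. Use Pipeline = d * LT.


Pipeline = 195.2270 * 7.6892 = 1501.1394

1501.1394 units


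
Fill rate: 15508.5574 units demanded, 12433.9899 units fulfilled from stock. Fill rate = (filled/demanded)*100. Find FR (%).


FR = 12433.9899 / 15508.5574 * 100 = 80.1750

80.1750%


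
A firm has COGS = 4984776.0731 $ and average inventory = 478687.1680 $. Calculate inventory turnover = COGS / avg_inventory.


Turnover = 4984776.0731 / 478687.1680 = 10.4134

10.4134


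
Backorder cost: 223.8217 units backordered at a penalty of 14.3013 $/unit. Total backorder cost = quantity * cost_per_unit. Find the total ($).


Total = 223.8217 * 14.3013 = 3200.9413

3200.9413 $


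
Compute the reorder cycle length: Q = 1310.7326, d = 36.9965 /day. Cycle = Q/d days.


Cycle = 1310.7326 / 36.9965 = 35.4286

35.4286 days


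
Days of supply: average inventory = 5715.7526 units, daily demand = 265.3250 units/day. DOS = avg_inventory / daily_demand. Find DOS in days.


DOS = 5715.7526 / 265.3250 = 21.5425

21.5425 days


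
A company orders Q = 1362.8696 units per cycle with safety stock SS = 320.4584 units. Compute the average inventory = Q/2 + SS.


Q/2 = 681.4348
Avg = 681.4348 + 320.4584 = 1001.8932

1001.8932 units


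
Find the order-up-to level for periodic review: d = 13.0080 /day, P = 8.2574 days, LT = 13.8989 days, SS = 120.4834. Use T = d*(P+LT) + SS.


P + LT = 22.1563
d*(P+LT) = 13.0080 * 22.1563 = 288.2092
T = 288.2092 + 120.4834 = 408.6926

408.6926 units


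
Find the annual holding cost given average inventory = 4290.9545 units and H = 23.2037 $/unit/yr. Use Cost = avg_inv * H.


Cost = 4290.9545 * 23.2037 = 99566.0209

99566.0209 $/yr


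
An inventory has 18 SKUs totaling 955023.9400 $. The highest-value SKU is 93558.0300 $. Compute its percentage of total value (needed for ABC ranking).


Top item = 93558.0300
Total = 955023.9400
Percentage = 93558.0300 / 955023.9400 * 100 = 9.7964

9.7964%


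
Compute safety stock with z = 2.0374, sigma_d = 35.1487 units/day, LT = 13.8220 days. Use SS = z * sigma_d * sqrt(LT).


sqrt(LT) = sqrt(13.8220) = 3.7178
SS = 2.0374 * 35.1487 * 3.7178 = 266.2386

266.2386 units


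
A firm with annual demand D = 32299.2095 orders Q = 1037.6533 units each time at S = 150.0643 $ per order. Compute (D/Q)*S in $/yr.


Number of orders = D/Q = 31.1272
Cost = 31.1272 * 150.0643 = 4671.0768

4671.0768 $/yr


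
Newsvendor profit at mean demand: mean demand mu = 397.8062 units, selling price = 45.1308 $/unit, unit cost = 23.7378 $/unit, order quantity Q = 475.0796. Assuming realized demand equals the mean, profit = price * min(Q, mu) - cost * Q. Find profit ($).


Sales at mu = min(475.0796, 397.8062) = 397.8062
Revenue = 45.1308 * 397.8062 = 17953.3121
Total cost = 23.7378 * 475.0796 = 11277.3445
Profit = 17953.3121 - 11277.3445 = 6675.9675

6675.9675 $


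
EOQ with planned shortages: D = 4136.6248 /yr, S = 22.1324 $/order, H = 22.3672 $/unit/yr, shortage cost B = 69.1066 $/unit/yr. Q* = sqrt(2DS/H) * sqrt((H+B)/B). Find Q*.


sqrt(2DS/H) = 90.4787
sqrt((H+B)/B) = 1.1505
Q* = 90.4787 * 1.1505 = 104.0963

104.0963 units


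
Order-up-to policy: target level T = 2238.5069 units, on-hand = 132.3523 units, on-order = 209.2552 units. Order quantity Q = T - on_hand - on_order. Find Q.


Inventory position = OH + OO = 132.3523 + 209.2552 = 341.6075
Q = 2238.5069 - 341.6075 = 1896.8994

1896.8994 units


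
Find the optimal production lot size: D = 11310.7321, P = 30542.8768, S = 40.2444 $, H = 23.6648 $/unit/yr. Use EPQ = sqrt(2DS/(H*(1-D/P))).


1 - D/P = 1 - 0.3703 = 0.6297
H*(1-D/P) = 14.9012
2DS = 910387.2539
EPQ = sqrt(61094.9836) = 247.1740

247.1740 units


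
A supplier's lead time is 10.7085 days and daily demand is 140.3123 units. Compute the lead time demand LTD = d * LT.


LTD = 140.3123 * 10.7085 = 1502.5343

1502.5343 units


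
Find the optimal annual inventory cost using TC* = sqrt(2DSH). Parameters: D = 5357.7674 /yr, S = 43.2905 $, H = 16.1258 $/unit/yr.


2*D*S*H = 7480449.9602
TC* = sqrt(7480449.9602) = 2735.0411

2735.0411 $/yr


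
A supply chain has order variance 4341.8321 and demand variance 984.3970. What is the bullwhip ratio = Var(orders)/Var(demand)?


BW = 4341.8321 / 984.3970 = 4.4107

4.4107


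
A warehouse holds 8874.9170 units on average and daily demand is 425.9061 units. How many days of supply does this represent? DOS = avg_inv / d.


DOS = 8874.9170 / 425.9061 = 20.8377

20.8377 days


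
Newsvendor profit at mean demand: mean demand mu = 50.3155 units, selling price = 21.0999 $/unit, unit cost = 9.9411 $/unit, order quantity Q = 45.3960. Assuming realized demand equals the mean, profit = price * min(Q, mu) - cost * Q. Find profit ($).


Sales at mu = min(45.3960, 50.3155) = 45.3960
Revenue = 21.0999 * 45.3960 = 957.8511
Total cost = 9.9411 * 45.3960 = 451.2862
Profit = 957.8511 - 451.2862 = 506.5649

506.5649 $


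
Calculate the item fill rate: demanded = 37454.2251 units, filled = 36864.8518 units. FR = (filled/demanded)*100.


FR = 36864.8518 / 37454.2251 * 100 = 98.4264

98.4264%


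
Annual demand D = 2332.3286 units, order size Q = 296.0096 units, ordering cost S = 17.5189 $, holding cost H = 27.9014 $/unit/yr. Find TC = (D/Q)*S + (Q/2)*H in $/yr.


Ordering cost = D*S/Q = 138.0355
Holding cost = Q*H/2 = 4129.5411
TC = 138.0355 + 4129.5411 = 4267.5766

4267.5766 $/yr


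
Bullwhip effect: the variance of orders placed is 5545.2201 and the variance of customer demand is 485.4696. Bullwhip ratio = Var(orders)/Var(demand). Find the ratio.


BW = 5545.2201 / 485.4696 = 11.4224

11.4224


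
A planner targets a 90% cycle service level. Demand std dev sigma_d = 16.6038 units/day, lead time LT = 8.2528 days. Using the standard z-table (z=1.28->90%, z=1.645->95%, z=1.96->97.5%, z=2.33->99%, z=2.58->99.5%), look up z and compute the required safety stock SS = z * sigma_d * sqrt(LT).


From the table, SL = 90% corresponds to z = 1.28
sqrt(LT) = sqrt(8.2528) = 2.8728
SS = 1.28 * 16.6038 * 2.8728 = 61.0546

61.0546 units


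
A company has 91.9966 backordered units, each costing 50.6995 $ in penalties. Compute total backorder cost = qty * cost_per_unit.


Total = 91.9966 * 50.6995 = 4664.1816

4664.1816 $


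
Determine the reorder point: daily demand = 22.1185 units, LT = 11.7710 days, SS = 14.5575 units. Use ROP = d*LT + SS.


d*LT = 22.1185 * 11.7710 = 260.3569
ROP = 260.3569 + 14.5575 = 274.9144

274.9144 units


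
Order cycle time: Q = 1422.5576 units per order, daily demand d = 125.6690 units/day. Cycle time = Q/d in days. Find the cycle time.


Cycle = 1422.5576 / 125.6690 = 11.3199

11.3199 days


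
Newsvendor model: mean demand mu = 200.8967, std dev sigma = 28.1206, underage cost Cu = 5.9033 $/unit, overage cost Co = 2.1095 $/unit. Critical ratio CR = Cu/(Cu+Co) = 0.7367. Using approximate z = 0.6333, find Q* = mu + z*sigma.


CR = Cu/(Cu+Co) = 5.9033/(5.9033+2.1095) = 0.7367
z = 0.6333
Q* = 200.8967 + 0.6333 * 28.1206 = 218.7055

218.7055 units


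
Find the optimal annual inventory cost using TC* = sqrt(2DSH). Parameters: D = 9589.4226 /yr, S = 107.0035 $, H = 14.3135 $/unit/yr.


2*D*S*H = 29374215.6898
TC* = sqrt(29374215.6898) = 5419.7985

5419.7985 $/yr


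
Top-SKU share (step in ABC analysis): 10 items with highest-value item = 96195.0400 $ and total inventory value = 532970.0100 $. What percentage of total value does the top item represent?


Top item = 96195.0400
Total = 532970.0100
Percentage = 96195.0400 / 532970.0100 * 100 = 18.0489

18.0489%


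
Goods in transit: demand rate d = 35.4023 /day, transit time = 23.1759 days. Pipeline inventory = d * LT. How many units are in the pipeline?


Pipeline = 35.4023 * 23.1759 = 820.4802

820.4802 units


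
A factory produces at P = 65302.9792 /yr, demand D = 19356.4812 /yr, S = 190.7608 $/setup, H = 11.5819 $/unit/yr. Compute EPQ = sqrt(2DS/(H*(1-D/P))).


1 - D/P = 1 - 0.2964 = 0.7036
H*(1-D/P) = 8.1489
2DS = 7384915.6778
EPQ = sqrt(906246.4311) = 951.9698

951.9698 units


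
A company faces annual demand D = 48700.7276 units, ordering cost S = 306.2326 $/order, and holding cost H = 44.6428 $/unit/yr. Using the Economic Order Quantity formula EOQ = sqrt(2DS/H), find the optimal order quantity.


2*D*S = 2 * 48700.7276 * 306.2326 = 29827500.8697
2*D*S/H = 668136.8747
EOQ = sqrt(668136.8747) = 817.3964

817.3964 units


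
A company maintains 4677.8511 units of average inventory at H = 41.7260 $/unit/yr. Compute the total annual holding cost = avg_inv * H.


Cost = 4677.8511 * 41.7260 = 195188.0150

195188.0150 $/yr


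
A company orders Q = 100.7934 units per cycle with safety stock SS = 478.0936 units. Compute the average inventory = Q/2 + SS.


Q/2 = 50.3967
Avg = 50.3967 + 478.0936 = 528.4903

528.4903 units


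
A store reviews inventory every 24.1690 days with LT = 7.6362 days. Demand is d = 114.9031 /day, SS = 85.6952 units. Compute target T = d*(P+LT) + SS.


P + LT = 31.8052
d*(P+LT) = 114.9031 * 31.8052 = 3654.5161
T = 3654.5161 + 85.6952 = 3740.2113

3740.2113 units


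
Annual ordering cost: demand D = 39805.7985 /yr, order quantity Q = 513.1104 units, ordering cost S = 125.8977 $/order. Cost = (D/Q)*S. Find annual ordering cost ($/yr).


Number of orders = D/Q = 77.5775
Cost = 77.5775 * 125.8977 = 9766.8230

9766.8230 $/yr


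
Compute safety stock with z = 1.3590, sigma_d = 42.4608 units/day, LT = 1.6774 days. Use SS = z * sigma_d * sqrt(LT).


sqrt(LT) = sqrt(1.6774) = 1.2951
SS = 1.3590 * 42.4608 * 1.2951 = 74.7353

74.7353 units


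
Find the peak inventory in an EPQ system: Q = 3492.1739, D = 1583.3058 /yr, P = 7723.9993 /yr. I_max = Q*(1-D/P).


D/P = 0.2050
1 - D/P = 0.7950
I_max = 3492.1739 * 0.7950 = 2776.3298

2776.3298 units


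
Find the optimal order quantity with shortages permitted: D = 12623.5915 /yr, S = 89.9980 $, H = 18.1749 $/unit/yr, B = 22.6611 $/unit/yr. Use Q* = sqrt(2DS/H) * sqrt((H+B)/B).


sqrt(2DS/H) = 353.5793
sqrt((H+B)/B) = 1.3424
Q* = 353.5793 * 1.3424 = 474.6440

474.6440 units


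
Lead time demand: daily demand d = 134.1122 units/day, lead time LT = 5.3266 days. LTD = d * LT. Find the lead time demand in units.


LTD = 134.1122 * 5.3266 = 714.3620

714.3620 units


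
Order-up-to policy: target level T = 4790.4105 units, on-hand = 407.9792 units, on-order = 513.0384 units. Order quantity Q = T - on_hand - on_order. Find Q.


Inventory position = OH + OO = 407.9792 + 513.0384 = 921.0176
Q = 4790.4105 - 921.0176 = 3869.3929

3869.3929 units


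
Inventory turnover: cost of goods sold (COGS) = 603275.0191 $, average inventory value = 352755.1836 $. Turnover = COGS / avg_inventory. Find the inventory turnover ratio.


Turnover = 603275.0191 / 352755.1836 = 1.7102

1.7102


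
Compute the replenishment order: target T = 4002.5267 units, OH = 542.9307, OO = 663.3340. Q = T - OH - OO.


Inventory position = OH + OO = 542.9307 + 663.3340 = 1206.2647
Q = 4002.5267 - 1206.2647 = 2796.2620

2796.2620 units


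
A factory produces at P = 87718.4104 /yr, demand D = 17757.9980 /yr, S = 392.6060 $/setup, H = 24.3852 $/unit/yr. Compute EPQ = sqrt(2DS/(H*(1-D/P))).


1 - D/P = 1 - 0.2024 = 0.7976
H*(1-D/P) = 19.4486
2DS = 13943793.1256
EPQ = sqrt(716956.8212) = 846.7330

846.7330 units


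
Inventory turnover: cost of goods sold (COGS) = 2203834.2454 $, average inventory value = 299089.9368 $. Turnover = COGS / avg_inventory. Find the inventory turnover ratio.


Turnover = 2203834.2454 / 299089.9368 = 7.3685

7.3685


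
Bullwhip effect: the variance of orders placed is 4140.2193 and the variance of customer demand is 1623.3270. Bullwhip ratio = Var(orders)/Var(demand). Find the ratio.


BW = 4140.2193 / 1623.3270 = 2.5505

2.5505


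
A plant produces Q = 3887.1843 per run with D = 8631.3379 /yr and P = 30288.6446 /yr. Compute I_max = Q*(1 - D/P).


D/P = 0.2850
1 - D/P = 0.7150
I_max = 3887.1843 * 0.7150 = 2779.4556

2779.4556 units


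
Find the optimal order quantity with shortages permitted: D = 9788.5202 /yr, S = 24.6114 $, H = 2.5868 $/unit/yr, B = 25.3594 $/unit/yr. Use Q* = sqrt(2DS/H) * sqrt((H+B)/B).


sqrt(2DS/H) = 431.5789
sqrt((H+B)/B) = 1.0498
Q* = 431.5789 * 1.0498 = 453.0563

453.0563 units


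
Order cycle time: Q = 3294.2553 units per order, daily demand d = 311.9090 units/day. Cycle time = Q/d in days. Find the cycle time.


Cycle = 3294.2553 / 311.9090 = 10.5616

10.5616 days


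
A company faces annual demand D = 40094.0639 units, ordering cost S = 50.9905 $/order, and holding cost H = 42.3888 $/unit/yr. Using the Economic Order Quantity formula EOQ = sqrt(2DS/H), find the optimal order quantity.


2*D*S = 2 * 40094.0639 * 50.9905 = 4088832.7306
2*D*S/H = 96460.2143
EOQ = sqrt(96460.2143) = 310.5804

310.5804 units


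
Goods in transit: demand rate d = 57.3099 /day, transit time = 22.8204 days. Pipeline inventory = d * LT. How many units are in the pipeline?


Pipeline = 57.3099 * 22.8204 = 1307.8348

1307.8348 units


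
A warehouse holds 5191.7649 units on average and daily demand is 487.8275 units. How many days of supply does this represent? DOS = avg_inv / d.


DOS = 5191.7649 / 487.8275 = 10.6426

10.6426 days


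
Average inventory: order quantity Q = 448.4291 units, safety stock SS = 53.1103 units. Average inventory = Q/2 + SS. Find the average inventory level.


Q/2 = 224.2146
Avg = 224.2146 + 53.1103 = 277.3249

277.3249 units


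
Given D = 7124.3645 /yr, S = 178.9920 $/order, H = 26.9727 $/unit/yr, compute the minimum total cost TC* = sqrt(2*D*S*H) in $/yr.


2*D*S*H = 68791403.3795
TC* = sqrt(68791403.3795) = 8294.0583

8294.0583 $/yr


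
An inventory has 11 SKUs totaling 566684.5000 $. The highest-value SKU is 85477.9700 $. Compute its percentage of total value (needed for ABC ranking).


Top item = 85477.9700
Total = 566684.5000
Percentage = 85477.9700 / 566684.5000 * 100 = 15.0839

15.0839%


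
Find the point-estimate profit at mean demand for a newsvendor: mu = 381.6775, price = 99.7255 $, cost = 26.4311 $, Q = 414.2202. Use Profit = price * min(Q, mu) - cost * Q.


Sales at mu = min(414.2202, 381.6775) = 381.6775
Revenue = 99.7255 * 381.6775 = 38062.9795
Total cost = 26.4311 * 414.2202 = 10948.2955
Profit = 38062.9795 - 10948.2955 = 27114.6840

27114.6840 $


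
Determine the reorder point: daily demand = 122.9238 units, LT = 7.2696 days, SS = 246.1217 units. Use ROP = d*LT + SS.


d*LT = 122.9238 * 7.2696 = 893.6069
ROP = 893.6069 + 246.1217 = 1139.7286

1139.7286 units


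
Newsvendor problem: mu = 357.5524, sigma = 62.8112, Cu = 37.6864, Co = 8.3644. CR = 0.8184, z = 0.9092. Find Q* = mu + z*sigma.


CR = Cu/(Cu+Co) = 37.6864/(37.6864+8.3644) = 0.8184
z = 0.9092
Q* = 357.5524 + 0.9092 * 62.8112 = 414.6603

414.6603 units


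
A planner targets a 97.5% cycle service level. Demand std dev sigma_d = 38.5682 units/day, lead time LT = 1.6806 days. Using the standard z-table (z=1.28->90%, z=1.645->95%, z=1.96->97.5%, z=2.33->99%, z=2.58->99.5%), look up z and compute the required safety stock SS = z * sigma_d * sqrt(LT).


From the table, SL = 97.5% corresponds to z = 1.96
sqrt(LT) = sqrt(1.6806) = 1.2964
SS = 1.96 * 38.5682 * 1.2964 = 97.9981

97.9981 units


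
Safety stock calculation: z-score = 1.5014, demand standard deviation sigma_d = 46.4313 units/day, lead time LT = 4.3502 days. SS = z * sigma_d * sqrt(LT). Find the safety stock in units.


sqrt(LT) = sqrt(4.3502) = 2.0857
SS = 1.5014 * 46.4313 * 2.0857 = 145.3991

145.3991 units


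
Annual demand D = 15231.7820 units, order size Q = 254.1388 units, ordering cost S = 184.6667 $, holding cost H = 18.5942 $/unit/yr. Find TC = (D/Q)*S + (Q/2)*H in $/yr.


Ordering cost = D*S/Q = 11067.9791
Holding cost = Q*H/2 = 2362.7538
TC = 11067.9791 + 2362.7538 = 13430.7329

13430.7329 $/yr


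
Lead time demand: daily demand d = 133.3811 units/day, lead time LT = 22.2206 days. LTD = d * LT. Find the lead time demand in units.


LTD = 133.3811 * 22.2206 = 2963.8081

2963.8081 units


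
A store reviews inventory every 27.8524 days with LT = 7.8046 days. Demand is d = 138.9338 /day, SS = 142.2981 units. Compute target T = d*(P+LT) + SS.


P + LT = 35.6570
d*(P+LT) = 138.9338 * 35.6570 = 4953.9625
T = 4953.9625 + 142.2981 = 5096.2606

5096.2606 units


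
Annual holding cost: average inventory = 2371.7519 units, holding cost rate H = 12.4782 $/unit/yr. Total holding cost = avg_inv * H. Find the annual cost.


Cost = 2371.7519 * 12.4782 = 29595.1946

29595.1946 $/yr


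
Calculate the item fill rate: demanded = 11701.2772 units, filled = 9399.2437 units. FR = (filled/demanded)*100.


FR = 9399.2437 / 11701.2772 * 100 = 80.3266

80.3266%


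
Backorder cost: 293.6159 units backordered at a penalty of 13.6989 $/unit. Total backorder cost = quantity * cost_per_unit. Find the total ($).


Total = 293.6159 * 13.6989 = 4022.2149

4022.2149 $


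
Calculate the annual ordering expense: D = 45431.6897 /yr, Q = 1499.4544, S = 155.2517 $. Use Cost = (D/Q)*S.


Number of orders = D/Q = 30.2988
Cost = 30.2988 * 155.2517 = 4703.9424

4703.9424 $/yr


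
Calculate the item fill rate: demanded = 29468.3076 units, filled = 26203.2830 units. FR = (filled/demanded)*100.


FR = 26203.2830 / 29468.3076 * 100 = 88.9202

88.9202%


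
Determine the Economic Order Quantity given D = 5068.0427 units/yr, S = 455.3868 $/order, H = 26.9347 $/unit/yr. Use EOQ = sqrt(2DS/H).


2*D*S = 2 * 5068.0427 * 455.3868 = 4615839.4948
2*D*S/H = 171371.4834
EOQ = sqrt(171371.4834) = 413.9704

413.9704 units


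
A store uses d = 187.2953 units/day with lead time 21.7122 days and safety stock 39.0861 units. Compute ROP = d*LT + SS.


d*LT = 187.2953 * 21.7122 = 4066.5930
ROP = 4066.5930 + 39.0861 = 4105.6791

4105.6791 units


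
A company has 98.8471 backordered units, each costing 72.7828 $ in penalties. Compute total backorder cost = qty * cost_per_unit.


Total = 98.8471 * 72.7828 = 7194.3687

7194.3687 $


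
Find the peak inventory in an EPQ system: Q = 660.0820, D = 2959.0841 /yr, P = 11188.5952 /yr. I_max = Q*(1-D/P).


D/P = 0.2645
1 - D/P = 0.7355
I_max = 660.0820 * 0.7355 = 485.5080

485.5080 units


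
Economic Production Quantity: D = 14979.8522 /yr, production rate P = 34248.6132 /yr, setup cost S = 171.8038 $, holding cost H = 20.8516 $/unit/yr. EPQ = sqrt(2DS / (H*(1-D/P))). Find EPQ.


1 - D/P = 1 - 0.4374 = 0.5626
H*(1-D/P) = 11.7314
2DS = 5147191.0628
EPQ = sqrt(438753.0060) = 662.3843

662.3843 units


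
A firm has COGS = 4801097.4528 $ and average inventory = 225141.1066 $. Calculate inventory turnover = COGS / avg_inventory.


Turnover = 4801097.4528 / 225141.1066 = 21.3248

21.3248


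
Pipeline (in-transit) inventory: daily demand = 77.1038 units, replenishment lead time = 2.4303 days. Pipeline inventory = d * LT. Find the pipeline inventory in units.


Pipeline = 77.1038 * 2.4303 = 187.3854

187.3854 units


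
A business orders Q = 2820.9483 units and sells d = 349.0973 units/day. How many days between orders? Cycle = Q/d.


Cycle = 2820.9483 / 349.0973 = 8.0807

8.0807 days


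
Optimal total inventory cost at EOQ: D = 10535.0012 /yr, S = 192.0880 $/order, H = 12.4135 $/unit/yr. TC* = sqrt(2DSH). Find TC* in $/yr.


2*D*S*H = 50241091.7779
TC* = sqrt(50241091.7779) = 7088.0951

7088.0951 $/yr


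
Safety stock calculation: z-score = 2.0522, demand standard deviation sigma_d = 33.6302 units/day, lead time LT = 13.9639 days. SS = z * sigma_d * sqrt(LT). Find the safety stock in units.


sqrt(LT) = sqrt(13.9639) = 3.7368
SS = 2.0522 * 33.6302 * 3.7368 = 257.9007

257.9007 units


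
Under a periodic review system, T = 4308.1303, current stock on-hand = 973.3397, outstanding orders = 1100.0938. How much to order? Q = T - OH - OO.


Inventory position = OH + OO = 973.3397 + 1100.0938 = 2073.4335
Q = 4308.1303 - 2073.4335 = 2234.6968

2234.6968 units


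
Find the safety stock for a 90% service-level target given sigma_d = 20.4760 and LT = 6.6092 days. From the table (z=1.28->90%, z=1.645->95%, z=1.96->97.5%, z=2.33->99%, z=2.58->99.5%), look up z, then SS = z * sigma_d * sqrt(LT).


From the table, SL = 90% corresponds to z = 1.28
sqrt(LT) = sqrt(6.6092) = 2.5708
SS = 1.28 * 20.4760 * 2.5708 = 67.3798

67.3798 units


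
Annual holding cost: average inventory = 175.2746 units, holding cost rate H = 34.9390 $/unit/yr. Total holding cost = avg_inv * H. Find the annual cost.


Cost = 175.2746 * 34.9390 = 6123.9192

6123.9192 $/yr


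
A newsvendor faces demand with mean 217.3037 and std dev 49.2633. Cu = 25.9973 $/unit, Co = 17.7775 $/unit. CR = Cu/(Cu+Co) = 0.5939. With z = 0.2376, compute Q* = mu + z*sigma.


CR = Cu/(Cu+Co) = 25.9973/(25.9973+17.7775) = 0.5939
z = 0.2376
Q* = 217.3037 + 0.2376 * 49.2633 = 229.0087

229.0087 units


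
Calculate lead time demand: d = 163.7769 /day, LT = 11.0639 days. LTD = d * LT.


LTD = 163.7769 * 11.0639 = 1812.0112

1812.0112 units


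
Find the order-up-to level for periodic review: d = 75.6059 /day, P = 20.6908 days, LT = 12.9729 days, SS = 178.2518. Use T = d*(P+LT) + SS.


P + LT = 33.6637
d*(P+LT) = 75.6059 * 33.6637 = 2545.1743
T = 2545.1743 + 178.2518 = 2723.4261

2723.4261 units


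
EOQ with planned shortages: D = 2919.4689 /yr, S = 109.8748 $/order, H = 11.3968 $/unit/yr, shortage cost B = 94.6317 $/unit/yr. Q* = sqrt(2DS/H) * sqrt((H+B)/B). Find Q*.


sqrt(2DS/H) = 237.2600
sqrt((H+B)/B) = 1.0585
Q* = 237.2600 * 1.0585 = 251.1409

251.1409 units


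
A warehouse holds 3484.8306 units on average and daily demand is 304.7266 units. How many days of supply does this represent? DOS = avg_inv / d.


DOS = 3484.8306 / 304.7266 = 11.4359

11.4359 days


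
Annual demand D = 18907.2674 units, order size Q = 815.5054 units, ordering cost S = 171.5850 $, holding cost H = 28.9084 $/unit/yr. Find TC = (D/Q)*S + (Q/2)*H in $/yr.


Ordering cost = D*S/Q = 3978.1508
Holding cost = Q*H/2 = 11787.4782
TC = 3978.1508 + 11787.4782 = 15765.6290

15765.6290 $/yr


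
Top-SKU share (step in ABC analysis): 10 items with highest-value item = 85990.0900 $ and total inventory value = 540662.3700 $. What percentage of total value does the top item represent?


Top item = 85990.0900
Total = 540662.3700
Percentage = 85990.0900 / 540662.3700 * 100 = 15.9046

15.9046%


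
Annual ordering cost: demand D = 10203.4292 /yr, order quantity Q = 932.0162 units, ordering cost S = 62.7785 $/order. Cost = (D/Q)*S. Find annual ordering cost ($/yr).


Number of orders = D/Q = 10.9477
Cost = 10.9477 * 62.7785 = 687.2799

687.2799 $/yr


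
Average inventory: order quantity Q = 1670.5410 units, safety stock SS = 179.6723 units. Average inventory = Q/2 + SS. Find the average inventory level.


Q/2 = 835.2705
Avg = 835.2705 + 179.6723 = 1014.9428

1014.9428 units


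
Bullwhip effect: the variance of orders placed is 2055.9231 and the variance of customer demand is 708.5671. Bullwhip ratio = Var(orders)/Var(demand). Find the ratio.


BW = 2055.9231 / 708.5671 = 2.9015

2.9015


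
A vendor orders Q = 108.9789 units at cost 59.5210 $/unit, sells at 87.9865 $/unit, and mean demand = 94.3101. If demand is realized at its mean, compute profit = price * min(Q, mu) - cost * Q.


Sales at mu = min(108.9789, 94.3101) = 94.3101
Revenue = 87.9865 * 94.3101 = 8298.0156
Total cost = 59.5210 * 108.9789 = 6486.5331
Profit = 8298.0156 - 6486.5331 = 1811.4825

1811.4825 $


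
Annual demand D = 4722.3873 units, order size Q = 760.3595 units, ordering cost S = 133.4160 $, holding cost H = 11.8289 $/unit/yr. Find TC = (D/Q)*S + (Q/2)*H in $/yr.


Ordering cost = D*S/Q = 828.6107
Holding cost = Q*H/2 = 4497.1082
TC = 828.6107 + 4497.1082 = 5325.7190

5325.7190 $/yr


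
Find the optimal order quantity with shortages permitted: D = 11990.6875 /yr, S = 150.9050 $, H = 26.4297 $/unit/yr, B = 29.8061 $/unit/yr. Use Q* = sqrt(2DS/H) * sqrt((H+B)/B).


sqrt(2DS/H) = 370.0349
sqrt((H+B)/B) = 1.3736
Q* = 370.0349 * 1.3736 = 508.2725

508.2725 units


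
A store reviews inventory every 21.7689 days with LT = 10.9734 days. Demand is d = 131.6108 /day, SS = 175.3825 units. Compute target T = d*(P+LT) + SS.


P + LT = 32.7423
d*(P+LT) = 131.6108 * 32.7423 = 4309.2403
T = 4309.2403 + 175.3825 = 4484.6228

4484.6228 units


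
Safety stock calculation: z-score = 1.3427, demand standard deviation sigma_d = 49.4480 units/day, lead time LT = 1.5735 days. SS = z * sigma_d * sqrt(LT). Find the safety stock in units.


sqrt(LT) = sqrt(1.5735) = 1.2544
SS = 1.3427 * 49.4480 * 1.2544 = 83.2839

83.2839 units


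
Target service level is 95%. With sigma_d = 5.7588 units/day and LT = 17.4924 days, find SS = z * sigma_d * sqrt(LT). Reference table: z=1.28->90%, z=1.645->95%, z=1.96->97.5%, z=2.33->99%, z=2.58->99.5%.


From the table, SL = 95% corresponds to z = 1.645
sqrt(LT) = sqrt(17.4924) = 4.1824
SS = 1.645 * 5.7588 * 4.1824 = 39.6207

39.6207 units


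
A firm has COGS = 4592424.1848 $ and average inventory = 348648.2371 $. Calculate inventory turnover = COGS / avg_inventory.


Turnover = 4592424.1848 / 348648.2371 = 13.1721

13.1721


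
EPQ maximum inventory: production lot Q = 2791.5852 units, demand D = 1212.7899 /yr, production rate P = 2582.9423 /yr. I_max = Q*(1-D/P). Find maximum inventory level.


D/P = 0.4695
1 - D/P = 0.5305
I_max = 2791.5852 * 0.5305 = 1480.8295

1480.8295 units


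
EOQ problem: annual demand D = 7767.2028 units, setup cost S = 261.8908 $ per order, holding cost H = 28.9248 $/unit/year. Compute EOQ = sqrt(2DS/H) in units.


2*D*S = 2 * 7767.2028 * 261.8908 = 4068317.9101
2*D*S/H = 140651.5485
EOQ = sqrt(140651.5485) = 375.0354

375.0354 units


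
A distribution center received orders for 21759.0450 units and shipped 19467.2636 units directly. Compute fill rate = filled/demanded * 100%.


FR = 19467.2636 / 21759.0450 * 100 = 89.4675

89.4675%


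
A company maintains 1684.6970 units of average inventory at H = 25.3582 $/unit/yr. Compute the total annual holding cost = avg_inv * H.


Cost = 1684.6970 * 25.3582 = 42720.8835

42720.8835 $/yr


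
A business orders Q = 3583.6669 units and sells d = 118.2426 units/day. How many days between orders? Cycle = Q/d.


Cycle = 3583.6669 / 118.2426 = 30.3077

30.3077 days


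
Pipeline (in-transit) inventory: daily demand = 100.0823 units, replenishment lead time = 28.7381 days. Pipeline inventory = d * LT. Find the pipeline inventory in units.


Pipeline = 100.0823 * 28.7381 = 2876.1751

2876.1751 units


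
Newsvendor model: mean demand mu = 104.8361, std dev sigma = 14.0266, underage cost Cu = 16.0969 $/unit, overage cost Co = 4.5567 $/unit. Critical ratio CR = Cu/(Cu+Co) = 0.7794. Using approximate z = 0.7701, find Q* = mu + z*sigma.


CR = Cu/(Cu+Co) = 16.0969/(16.0969+4.5567) = 0.7794
z = 0.7701
Q* = 104.8361 + 0.7701 * 14.0266 = 115.6380

115.6380 units


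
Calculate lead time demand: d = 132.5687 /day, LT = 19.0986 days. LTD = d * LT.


LTD = 132.5687 * 19.0986 = 2531.8766

2531.8766 units


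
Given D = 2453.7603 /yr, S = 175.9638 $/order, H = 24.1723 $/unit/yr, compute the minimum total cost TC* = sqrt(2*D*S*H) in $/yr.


2*D*S*H = 20873892.3317
TC* = sqrt(20873892.3317) = 4568.7955

4568.7955 $/yr


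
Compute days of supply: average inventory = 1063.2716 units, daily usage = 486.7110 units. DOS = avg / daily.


DOS = 1063.2716 / 486.7110 = 2.1846

2.1846 days


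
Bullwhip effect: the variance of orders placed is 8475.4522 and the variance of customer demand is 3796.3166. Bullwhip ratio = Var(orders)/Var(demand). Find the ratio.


BW = 8475.4522 / 3796.3166 = 2.2325

2.2325


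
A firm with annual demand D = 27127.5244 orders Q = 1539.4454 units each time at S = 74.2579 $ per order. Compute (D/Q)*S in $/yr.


Number of orders = D/Q = 17.6216
Cost = 17.6216 * 74.2579 = 1308.5446

1308.5446 $/yr


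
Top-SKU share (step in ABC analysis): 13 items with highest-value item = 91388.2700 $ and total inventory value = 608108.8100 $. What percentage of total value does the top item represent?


Top item = 91388.2700
Total = 608108.8100
Percentage = 91388.2700 / 608108.8100 * 100 = 15.0283

15.0283%


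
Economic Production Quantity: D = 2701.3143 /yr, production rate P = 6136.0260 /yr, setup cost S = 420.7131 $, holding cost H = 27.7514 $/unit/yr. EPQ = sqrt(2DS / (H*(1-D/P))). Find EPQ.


1 - D/P = 1 - 0.4402 = 0.5598
H*(1-D/P) = 15.5342
2DS = 2272956.6265
EPQ = sqrt(146319.8182) = 382.5177

382.5177 units


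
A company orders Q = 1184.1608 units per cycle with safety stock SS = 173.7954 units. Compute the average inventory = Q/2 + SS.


Q/2 = 592.0804
Avg = 592.0804 + 173.7954 = 765.8758

765.8758 units


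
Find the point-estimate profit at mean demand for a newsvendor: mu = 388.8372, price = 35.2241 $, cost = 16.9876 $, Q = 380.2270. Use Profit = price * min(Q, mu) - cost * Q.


Sales at mu = min(380.2270, 388.8372) = 380.2270
Revenue = 35.2241 * 380.2270 = 13393.1539
Total cost = 16.9876 * 380.2270 = 6459.1442
Profit = 13393.1539 - 6459.1442 = 6934.0097

6934.0097 $


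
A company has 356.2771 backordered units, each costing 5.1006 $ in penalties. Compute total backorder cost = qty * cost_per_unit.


Total = 356.2771 * 5.1006 = 1817.2270

1817.2270 $


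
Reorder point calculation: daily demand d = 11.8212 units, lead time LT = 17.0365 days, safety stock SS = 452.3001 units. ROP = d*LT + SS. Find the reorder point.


d*LT = 11.8212 * 17.0365 = 201.3919
ROP = 201.3919 + 452.3001 = 653.6920

653.6920 units
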